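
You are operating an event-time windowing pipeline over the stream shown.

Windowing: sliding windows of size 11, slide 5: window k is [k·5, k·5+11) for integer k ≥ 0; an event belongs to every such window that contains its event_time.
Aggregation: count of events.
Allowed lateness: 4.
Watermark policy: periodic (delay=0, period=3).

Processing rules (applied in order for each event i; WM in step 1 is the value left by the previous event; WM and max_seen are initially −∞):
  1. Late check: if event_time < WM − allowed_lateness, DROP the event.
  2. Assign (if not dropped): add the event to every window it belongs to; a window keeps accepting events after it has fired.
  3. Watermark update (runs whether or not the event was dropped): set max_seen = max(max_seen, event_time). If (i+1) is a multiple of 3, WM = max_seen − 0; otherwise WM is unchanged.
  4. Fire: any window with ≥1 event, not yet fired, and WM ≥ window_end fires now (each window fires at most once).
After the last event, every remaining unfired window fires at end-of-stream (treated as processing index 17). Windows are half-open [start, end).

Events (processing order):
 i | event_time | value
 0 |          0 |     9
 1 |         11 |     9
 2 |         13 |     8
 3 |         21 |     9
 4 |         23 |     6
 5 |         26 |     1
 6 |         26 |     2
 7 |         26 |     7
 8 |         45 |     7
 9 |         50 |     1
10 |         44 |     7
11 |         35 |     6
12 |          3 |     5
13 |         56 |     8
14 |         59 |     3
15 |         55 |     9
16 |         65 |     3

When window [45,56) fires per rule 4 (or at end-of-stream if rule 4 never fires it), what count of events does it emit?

2

i=0 t=0 v=9: → [0,11); WM=−∞
i=1 t=11 v=9: → [10,21),[5,16); WM=−∞
i=2 t=13 v=8: → [10,21),[5,16); WM=13; [0,11) fires=1
i=3 t=21 v=9: → [20,31),[15,26); WM=13
i=4 t=23 v=6: → [20,31),[15,26); WM=13
i=5 t=26 v=1: → [25,36),[20,31); WM=26; [5,16) fires=2 [10,21) fires=2 [15,26) fires=2
i=6 t=26 v=2: → [25,36),[20,31); WM=26
i=7 t=26 v=7: → [25,36),[20,31); WM=26
i=8 t=45 v=7: → [45,56),[40,51),[35,46); WM=45; [20,31) fires=5 [25,36) fires=3
i=9 t=50 v=1: → [50,61),[45,56),[40,51); WM=45
i=10 t=44 v=7: → [40,51),[35,46); WM=45
i=11 t=35 v=6: DROP (t<45-4); WM=50; [35,46) fires=2
i=12 t=3 v=5: DROP (t<50-4); WM=50
i=13 t=56 v=8: → [55,66),[50,61); WM=50
i=14 t=59 v=3: → [55,66),[50,61); WM=59; [40,51) fires=3 [45,56) fires=2
i=15 t=55 v=9: → [55,66),[50,61),[45,56); WM=59
i=16 t=65 v=3: → [65,76),[60,71),[55,66); WM=59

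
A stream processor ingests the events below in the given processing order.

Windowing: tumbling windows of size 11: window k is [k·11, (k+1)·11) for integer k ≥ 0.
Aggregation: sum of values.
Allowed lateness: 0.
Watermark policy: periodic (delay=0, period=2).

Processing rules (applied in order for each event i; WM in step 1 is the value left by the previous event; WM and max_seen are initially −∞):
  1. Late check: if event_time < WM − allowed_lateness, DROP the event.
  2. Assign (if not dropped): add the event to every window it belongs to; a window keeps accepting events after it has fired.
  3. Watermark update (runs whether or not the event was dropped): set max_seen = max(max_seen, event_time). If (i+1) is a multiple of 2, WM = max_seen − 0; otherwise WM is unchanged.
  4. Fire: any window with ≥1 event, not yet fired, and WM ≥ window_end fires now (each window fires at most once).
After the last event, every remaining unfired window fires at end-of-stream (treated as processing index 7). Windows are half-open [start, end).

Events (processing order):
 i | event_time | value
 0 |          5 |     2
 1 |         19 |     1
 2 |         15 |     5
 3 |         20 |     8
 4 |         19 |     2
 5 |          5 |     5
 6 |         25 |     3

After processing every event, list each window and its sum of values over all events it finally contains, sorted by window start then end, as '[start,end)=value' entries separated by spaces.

[0,11)=2 [11,22)=9 [22,33)=3

i=0 t=5 v=2: → [0,11); WM=−∞
i=1 t=19 v=1: → [11,22); WM=19; [0,11) fires=2
i=2 t=15 v=5: DROP (t<19-0); WM=19
i=3 t=20 v=8: → [11,22); WM=20
i=4 t=19 v=2: DROP (t<20-0); WM=20
i=5 t=5 v=5: DROP (t<20-0); WM=20
i=6 t=25 v=3: → [22,33); WM=20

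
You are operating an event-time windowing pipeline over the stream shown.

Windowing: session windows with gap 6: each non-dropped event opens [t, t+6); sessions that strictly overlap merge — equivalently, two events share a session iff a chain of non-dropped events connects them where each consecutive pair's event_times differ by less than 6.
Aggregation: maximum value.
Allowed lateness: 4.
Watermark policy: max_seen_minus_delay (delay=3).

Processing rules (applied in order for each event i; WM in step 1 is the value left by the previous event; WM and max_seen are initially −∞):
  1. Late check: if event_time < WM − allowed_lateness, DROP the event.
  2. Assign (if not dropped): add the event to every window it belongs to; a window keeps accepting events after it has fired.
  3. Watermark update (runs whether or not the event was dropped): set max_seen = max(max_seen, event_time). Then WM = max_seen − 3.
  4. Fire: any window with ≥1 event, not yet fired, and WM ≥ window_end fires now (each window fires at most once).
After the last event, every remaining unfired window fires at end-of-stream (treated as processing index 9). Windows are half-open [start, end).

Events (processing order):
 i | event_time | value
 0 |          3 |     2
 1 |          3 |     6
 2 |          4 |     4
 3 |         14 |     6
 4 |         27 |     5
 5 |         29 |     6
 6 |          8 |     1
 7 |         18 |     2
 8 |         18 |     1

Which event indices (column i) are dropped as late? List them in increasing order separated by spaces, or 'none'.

i=0 t=3 v=2: → [3,9); WM=0
i=1 t=3 v=6: → [3,9); WM=0
i=2 t=4 v=4: → [3,10); WM=1
i=3 t=14 v=6: → [14,20); WM=11
i=4 t=27 v=5: → [27,33); WM=24
i=5 t=29 v=6: → [27,35); WM=26
i=6 t=8 v=1: DROP (t<26-4); WM=26
i=7 t=18 v=2: DROP (t<26-4); WM=26
i=8 t=18 v=1: DROP (t<26-4); WM=26

6 7 8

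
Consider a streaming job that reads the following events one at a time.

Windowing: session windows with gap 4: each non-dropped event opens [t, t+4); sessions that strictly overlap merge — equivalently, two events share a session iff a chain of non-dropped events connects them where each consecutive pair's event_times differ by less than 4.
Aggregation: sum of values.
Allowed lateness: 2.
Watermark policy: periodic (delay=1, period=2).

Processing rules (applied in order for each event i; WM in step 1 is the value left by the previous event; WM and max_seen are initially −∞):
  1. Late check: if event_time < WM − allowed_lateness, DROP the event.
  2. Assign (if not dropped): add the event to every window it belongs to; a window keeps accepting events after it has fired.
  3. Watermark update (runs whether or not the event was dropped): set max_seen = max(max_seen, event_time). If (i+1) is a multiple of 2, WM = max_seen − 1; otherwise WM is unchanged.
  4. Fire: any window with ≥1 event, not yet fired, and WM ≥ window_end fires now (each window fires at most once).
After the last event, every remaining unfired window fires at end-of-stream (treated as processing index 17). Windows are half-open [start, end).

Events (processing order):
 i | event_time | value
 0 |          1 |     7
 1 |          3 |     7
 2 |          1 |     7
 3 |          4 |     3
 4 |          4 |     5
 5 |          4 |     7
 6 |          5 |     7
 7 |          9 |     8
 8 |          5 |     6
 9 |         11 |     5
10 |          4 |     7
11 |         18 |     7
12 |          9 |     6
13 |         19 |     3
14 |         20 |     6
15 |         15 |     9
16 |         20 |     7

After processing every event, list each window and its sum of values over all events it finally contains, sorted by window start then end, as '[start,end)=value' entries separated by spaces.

[1,9)=43 [9,15)=13 [18,24)=23

i=0 t=1 v=7: → [1,5); WM=−∞
i=1 t=3 v=7: → [1,7); WM=2
i=2 t=1 v=7: → [1,7); WM=2
i=3 t=4 v=3: → [1,8); WM=3
i=4 t=4 v=5: → [1,8); WM=3
i=5 t=4 v=7: → [1,8); WM=3
i=6 t=5 v=7: → [1,9); WM=3
i=7 t=9 v=8: → [9,13); WM=8
i=8 t=5 v=6: DROP (t<8-2); WM=8
i=9 t=11 v=5: → [9,15); WM=10
i=10 t=4 v=7: DROP (t<10-2); WM=10
i=11 t=18 v=7: → [18,22); WM=17
i=12 t=9 v=6: DROP (t<17-2); WM=17
i=13 t=19 v=3: → [18,23); WM=18
i=14 t=20 v=6: → [18,24); WM=18
i=15 t=15 v=9: DROP (t<18-2); WM=19
i=16 t=20 v=7: → [18,24); WM=19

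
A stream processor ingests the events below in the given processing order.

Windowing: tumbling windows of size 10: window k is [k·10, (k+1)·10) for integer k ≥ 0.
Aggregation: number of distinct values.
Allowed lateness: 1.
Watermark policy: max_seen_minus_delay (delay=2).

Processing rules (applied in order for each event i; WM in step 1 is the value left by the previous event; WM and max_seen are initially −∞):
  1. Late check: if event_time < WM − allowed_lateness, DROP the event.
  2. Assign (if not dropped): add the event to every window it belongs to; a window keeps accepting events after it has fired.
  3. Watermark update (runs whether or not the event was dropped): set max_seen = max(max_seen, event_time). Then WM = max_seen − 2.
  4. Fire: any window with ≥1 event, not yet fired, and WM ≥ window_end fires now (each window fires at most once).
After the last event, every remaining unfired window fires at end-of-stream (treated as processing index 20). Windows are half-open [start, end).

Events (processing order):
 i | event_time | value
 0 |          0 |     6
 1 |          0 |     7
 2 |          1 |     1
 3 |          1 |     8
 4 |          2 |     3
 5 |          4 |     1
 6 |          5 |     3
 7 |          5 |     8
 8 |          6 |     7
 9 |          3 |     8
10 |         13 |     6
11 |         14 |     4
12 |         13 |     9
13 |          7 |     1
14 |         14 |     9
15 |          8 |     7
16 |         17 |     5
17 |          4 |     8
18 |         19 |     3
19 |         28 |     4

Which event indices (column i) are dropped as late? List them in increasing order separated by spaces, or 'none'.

13 15 17

i=0 t=0 v=6: → [0,10); WM=-2
i=1 t=0 v=7: → [0,10); WM=-2
i=2 t=1 v=1: → [0,10); WM=-1
i=3 t=1 v=8: → [0,10); WM=-1
i=4 t=2 v=3: → [0,10); WM=0
i=5 t=4 v=1: → [0,10); WM=2
i=6 t=5 v=3: → [0,10); WM=3
i=7 t=5 v=8: → [0,10); WM=3
i=8 t=6 v=7: → [0,10); WM=4
i=9 t=3 v=8: → [0,10); WM=4
i=10 t=13 v=6: → [10,20); WM=11; [0,10) fires=5
i=11 t=14 v=4: → [10,20); WM=12
i=12 t=13 v=9: → [10,20); WM=12
i=13 t=7 v=1: DROP (t<12-1); WM=12
i=14 t=14 v=9: → [10,20); WM=12
i=15 t=8 v=7: DROP (t<12-1); WM=12
i=16 t=17 v=5: → [10,20); WM=15
i=17 t=4 v=8: DROP (t<15-1); WM=15
i=18 t=19 v=3: → [10,20); WM=17
i=19 t=28 v=4: → [20,30); WM=26; [10,20) fires=5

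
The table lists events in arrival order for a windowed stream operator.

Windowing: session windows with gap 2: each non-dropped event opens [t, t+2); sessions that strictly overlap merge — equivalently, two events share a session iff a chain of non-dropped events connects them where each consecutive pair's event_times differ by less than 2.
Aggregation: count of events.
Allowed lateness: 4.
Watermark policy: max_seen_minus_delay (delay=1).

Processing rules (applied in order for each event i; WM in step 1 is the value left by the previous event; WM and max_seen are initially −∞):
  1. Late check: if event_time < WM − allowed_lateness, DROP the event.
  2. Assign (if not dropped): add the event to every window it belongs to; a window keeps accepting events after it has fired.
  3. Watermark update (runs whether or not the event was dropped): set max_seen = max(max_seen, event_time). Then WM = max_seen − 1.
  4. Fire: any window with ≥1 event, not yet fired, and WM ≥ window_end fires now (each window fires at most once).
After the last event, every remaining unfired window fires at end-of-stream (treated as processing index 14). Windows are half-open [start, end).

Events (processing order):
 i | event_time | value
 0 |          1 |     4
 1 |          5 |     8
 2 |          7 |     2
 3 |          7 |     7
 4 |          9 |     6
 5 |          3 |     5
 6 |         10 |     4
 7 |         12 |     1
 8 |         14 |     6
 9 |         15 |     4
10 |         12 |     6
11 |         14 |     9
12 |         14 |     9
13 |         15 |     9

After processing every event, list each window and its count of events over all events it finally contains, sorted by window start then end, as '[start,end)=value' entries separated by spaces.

[1,3)=1 [5,7)=1 [7,9)=2 [9,12)=2 [12,14)=2 [14,17)=5

i=0 t=1 v=4: → [1,3); WM=0
i=1 t=5 v=8: → [5,7); WM=4
i=2 t=7 v=2: → [7,9); WM=6
i=3 t=7 v=7: → [7,9); WM=6
i=4 t=9 v=6: → [9,11); WM=8
i=5 t=3 v=5: DROP (t<8-4); WM=8
i=6 t=10 v=4: → [9,12); WM=9
i=7 t=12 v=1: → [12,14); WM=11
i=8 t=14 v=6: → [14,16); WM=13
i=9 t=15 v=4: → [14,17); WM=14
i=10 t=12 v=6: → [12,14); WM=14
i=11 t=14 v=9: → [14,17); WM=14
i=12 t=14 v=9: → [14,17); WM=14
i=13 t=15 v=9: → [14,17); WM=14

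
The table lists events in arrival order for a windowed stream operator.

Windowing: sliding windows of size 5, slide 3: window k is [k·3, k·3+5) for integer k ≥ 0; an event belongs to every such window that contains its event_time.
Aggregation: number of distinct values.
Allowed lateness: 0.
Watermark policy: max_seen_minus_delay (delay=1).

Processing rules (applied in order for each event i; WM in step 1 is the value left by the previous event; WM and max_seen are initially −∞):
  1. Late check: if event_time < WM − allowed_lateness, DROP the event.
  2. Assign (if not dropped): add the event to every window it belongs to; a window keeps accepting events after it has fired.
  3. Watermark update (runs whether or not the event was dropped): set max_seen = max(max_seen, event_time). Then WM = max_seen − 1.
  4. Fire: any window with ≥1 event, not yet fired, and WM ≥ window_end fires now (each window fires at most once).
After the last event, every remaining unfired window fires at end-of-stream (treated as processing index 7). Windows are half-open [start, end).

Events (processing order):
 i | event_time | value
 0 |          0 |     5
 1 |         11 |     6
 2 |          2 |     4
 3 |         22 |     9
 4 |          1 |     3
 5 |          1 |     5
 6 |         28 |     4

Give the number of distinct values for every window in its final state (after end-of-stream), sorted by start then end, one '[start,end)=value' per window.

[0,5)=1 [9,14)=1 [18,23)=1 [21,26)=1 [24,29)=1 [27,32)=1

i=0 t=0 v=5: → [0,5); WM=-1
i=1 t=11 v=6: → [9,14); WM=10; [0,5) fires=1
i=2 t=2 v=4: DROP (t<10-0); WM=10
i=3 t=22 v=9: → [21,26),[18,23); WM=21; [9,14) fires=1
i=4 t=1 v=3: DROP (t<21-0); WM=21
i=5 t=1 v=5: DROP (t<21-0); WM=21
i=6 t=28 v=4: → [27,32),[24,29); WM=27; [18,23) fires=1 [21,26) fires=1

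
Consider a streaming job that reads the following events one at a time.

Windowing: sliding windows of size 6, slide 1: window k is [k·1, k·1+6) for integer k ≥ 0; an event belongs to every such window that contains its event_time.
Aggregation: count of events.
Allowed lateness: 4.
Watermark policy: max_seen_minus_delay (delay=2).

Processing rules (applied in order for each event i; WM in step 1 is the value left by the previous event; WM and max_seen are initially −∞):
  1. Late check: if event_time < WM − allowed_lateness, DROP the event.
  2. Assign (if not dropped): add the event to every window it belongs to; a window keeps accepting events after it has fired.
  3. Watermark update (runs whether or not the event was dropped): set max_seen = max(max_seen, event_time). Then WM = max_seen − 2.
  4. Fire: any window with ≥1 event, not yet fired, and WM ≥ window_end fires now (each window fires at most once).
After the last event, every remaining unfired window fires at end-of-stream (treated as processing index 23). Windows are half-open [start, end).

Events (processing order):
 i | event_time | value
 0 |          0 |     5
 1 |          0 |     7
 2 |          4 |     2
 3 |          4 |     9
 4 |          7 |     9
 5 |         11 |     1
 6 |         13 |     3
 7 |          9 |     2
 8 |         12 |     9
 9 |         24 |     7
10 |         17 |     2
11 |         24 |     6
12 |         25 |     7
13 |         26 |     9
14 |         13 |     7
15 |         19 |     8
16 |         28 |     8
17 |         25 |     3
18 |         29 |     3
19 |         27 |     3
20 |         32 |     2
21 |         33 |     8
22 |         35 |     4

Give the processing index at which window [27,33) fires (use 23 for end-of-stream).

22

i=0 t=0 v=5: → [0,6); WM=-2
i=1 t=0 v=7: → [0,6); WM=-2
i=2 t=4 v=2: → [4,10),[3,9),[2,8),[1,7),[0,6); WM=2
i=3 t=4 v=9: → [4,10),[3,9),[2,8),[1,7),[0,6); WM=2
i=4 t=7 v=9: → [7,13),[6,12),[5,11),[4,10),[3,9),[2,8); WM=5
i=5 t=11 v=1: → [11,17),[10,16),[9,15),[8,14),[7,13),[6,12); WM=9; [0,6) fires=4 [1,7) fires=2 [2,8) fires=3 [3,9) fires=3
i=6 t=13 v=3: → [13,19),[12,18),[11,17),[10,16),[9,15),[8,14); WM=11; [4,10) fires=3 [5,11) fires=1
i=7 t=9 v=2: → [9,15),[8,14),[7,13),[6,12),[5,11),[4,10); WM=11
i=8 t=12 v=9: → [12,18),[11,17),[10,16),[9,15),[8,14),[7,13); WM=11
i=9 t=24 v=7: → [24,30),[23,29),[22,28),[21,27),[20,26),[19,25); WM=22; [6,12) fires=3 [7,13) fires=4 [8,14) fires=4 [9,15) fires=4 [10,16) fires=3 [11,17) fires=3 [12,18) fires=2 [13,19) fires=1
i=10 t=17 v=2: DROP (t<22-4); WM=22
i=11 t=24 v=6: → [24,30),[23,29),[22,28),[21,27),[20,26),[19,25); WM=22
i=12 t=25 v=7: → [25,31),[24,30),[23,29),[22,28),[21,27),[20,26); WM=23
i=13 t=26 v=9: → [26,32),[25,31),[24,30),[23,29),[22,28),[21,27); WM=24
i=14 t=13 v=7: DROP (t<24-4); WM=24
i=15 t=19 v=8: DROP (t<24-4); WM=24
i=16 t=28 v=8: → [28,34),[27,33),[26,32),[25,31),[24,30),[23,29); WM=26; [19,25) fires=2 [20,26) fires=3
i=17 t=25 v=3: → [25,31),[24,30),[23,29),[22,28),[21,27),[20,26); WM=26
i=18 t=29 v=3: → [29,35),[28,34),[27,33),[26,32),[25,31),[24,30); WM=27; [21,27) fires=5
i=19 t=27 v=3: → [27,33),[26,32),[25,31),[24,30),[23,29),[22,28); WM=27
i=20 t=32 v=2: → [32,38),[31,37),[30,36),[29,35),[28,34),[27,33); WM=30; [22,28) fires=6 [23,29) fires=7 [24,30) fires=8
i=21 t=33 v=8: → [33,39),[32,38),[31,37),[30,36),[29,35),[28,34); WM=31; [25,31) fires=6
i=22 t=35 v=4: → [35,41),[34,40),[33,39),[32,38),[31,37),[30,36); WM=33; [26,32) fires=4 [27,33) fires=4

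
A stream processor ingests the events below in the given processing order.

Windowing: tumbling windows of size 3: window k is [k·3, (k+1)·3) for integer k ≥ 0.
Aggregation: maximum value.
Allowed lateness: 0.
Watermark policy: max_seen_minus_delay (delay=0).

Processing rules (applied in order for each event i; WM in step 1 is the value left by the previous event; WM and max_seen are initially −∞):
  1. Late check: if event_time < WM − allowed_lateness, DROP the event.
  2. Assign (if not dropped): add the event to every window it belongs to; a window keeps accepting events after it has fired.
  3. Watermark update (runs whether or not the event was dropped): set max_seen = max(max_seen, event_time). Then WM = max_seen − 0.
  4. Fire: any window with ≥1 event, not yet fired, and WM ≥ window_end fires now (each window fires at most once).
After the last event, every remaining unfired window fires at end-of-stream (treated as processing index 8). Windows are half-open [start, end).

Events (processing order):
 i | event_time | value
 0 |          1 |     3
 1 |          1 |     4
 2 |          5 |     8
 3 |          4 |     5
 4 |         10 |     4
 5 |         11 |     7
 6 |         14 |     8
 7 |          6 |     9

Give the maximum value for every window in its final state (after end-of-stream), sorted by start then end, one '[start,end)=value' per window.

[0,3)=4 [3,6)=8 [9,12)=7 [12,15)=8

i=0 t=1 v=3: → [0,3); WM=1
i=1 t=1 v=4: → [0,3); WM=1
i=2 t=5 v=8: → [3,6); WM=5; [0,3) fires=4
i=3 t=4 v=5: DROP (t<5-0); WM=5
i=4 t=10 v=4: → [9,12); WM=10; [3,6) fires=8
i=5 t=11 v=7: → [9,12); WM=11
i=6 t=14 v=8: → [12,15); WM=14; [9,12) fires=7
i=7 t=6 v=9: DROP (t<14-0); WM=14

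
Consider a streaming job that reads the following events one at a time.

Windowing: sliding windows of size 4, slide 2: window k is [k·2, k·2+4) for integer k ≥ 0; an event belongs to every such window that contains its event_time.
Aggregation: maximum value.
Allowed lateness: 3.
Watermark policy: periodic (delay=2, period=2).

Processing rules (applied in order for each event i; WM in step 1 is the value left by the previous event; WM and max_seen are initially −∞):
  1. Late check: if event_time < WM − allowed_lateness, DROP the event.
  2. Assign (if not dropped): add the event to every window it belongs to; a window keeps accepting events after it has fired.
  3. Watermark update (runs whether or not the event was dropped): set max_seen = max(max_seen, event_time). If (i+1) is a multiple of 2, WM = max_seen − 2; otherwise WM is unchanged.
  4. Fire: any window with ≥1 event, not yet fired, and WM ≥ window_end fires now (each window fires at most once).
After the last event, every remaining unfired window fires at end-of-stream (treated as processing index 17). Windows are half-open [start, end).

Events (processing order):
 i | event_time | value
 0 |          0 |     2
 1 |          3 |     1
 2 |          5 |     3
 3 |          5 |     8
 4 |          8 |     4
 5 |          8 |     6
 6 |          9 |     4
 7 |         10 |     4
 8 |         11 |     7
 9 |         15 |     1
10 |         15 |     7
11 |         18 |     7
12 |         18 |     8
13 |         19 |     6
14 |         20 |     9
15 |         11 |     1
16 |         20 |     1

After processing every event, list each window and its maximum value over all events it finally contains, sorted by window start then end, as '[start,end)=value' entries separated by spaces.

i=0 t=0 v=2: → [0,4); WM=−∞
i=1 t=3 v=1: → [2,6),[0,4); WM=1
i=2 t=5 v=3: → [4,8),[2,6); WM=1
i=3 t=5 v=8: → [4,8),[2,6); WM=3
i=4 t=8 v=4: → [8,12),[6,10); WM=3
i=5 t=8 v=6: → [8,12),[6,10); WM=6; [0,4) fires=2 [2,6) fires=8
i=6 t=9 v=4: → [8,12),[6,10); WM=6
i=7 t=10 v=4: → [10,14),[8,12); WM=8; [4,8) fires=8
i=8 t=11 v=7: → [10,14),[8,12); WM=8
i=9 t=15 v=1: → [14,18),[12,16); WM=13; [6,10) fires=6 [8,12) fires=7
i=10 t=15 v=7: → [14,18),[12,16); WM=13
i=11 t=18 v=7: → [18,22),[16,20); WM=16; [10,14) fires=7 [12,16) fires=7
i=12 t=18 v=8: → [18,22),[16,20); WM=16
i=13 t=19 v=6: → [18,22),[16,20); WM=17
i=14 t=20 v=9: → [20,24),[18,22); WM=17
i=15 t=11 v=1: DROP (t<17-3); WM=18; [14,18) fires=7
i=16 t=20 v=1: → [20,24),[18,22); WM=18

[0,4)=2 [2,6)=8 [4,8)=8 [6,10)=6 [8,12)=7 [10,14)=7 [12,16)=7 [14,18)=7 [16,20)=8 [18,22)=9 [20,24)=9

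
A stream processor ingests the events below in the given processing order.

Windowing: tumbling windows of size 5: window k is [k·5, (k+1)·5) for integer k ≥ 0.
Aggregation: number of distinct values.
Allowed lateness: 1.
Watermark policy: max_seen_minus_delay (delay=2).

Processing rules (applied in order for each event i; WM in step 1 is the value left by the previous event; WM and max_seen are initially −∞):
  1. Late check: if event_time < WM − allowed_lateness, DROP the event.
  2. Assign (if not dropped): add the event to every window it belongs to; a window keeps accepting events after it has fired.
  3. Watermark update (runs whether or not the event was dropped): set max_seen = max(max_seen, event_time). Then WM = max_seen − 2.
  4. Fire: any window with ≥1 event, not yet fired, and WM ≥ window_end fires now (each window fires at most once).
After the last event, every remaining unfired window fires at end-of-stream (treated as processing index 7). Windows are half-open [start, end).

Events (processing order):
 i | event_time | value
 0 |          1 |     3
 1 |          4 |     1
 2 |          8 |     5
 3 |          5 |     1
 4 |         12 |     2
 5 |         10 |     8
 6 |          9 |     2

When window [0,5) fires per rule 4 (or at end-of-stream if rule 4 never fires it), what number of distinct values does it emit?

2

i=0 t=1 v=3: → [0,5); WM=-1
i=1 t=4 v=1: → [0,5); WM=2
i=2 t=8 v=5: → [5,10); WM=6; [0,5) fires=2
i=3 t=5 v=1: → [5,10); WM=6
i=4 t=12 v=2: → [10,15); WM=10; [5,10) fires=2
i=5 t=10 v=8: → [10,15); WM=10
i=6 t=9 v=2: → [5,10); WM=10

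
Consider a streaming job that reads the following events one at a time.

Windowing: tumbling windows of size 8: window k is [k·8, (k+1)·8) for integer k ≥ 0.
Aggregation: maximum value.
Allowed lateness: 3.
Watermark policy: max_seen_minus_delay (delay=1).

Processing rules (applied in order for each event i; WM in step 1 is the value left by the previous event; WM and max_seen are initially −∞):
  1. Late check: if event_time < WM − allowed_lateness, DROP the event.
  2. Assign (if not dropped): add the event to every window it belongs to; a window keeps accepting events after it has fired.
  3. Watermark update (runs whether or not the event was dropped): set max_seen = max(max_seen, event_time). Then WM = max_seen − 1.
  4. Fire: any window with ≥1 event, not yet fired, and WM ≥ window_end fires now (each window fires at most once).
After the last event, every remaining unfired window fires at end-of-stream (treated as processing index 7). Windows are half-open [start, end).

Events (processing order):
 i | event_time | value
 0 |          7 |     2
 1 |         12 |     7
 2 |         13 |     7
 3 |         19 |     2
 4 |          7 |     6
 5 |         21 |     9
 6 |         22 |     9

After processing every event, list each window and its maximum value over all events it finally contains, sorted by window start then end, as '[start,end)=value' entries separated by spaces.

i=0 t=7 v=2: → [0,8); WM=6
i=1 t=12 v=7: → [8,16); WM=11; [0,8) fires=2
i=2 t=13 v=7: → [8,16); WM=12
i=3 t=19 v=2: → [16,24); WM=18; [8,16) fires=7
i=4 t=7 v=6: DROP (t<18-3); WM=18
i=5 t=21 v=9: → [16,24); WM=20
i=6 t=22 v=9: → [16,24); WM=21

[0,8)=2 [8,16)=7 [16,24)=9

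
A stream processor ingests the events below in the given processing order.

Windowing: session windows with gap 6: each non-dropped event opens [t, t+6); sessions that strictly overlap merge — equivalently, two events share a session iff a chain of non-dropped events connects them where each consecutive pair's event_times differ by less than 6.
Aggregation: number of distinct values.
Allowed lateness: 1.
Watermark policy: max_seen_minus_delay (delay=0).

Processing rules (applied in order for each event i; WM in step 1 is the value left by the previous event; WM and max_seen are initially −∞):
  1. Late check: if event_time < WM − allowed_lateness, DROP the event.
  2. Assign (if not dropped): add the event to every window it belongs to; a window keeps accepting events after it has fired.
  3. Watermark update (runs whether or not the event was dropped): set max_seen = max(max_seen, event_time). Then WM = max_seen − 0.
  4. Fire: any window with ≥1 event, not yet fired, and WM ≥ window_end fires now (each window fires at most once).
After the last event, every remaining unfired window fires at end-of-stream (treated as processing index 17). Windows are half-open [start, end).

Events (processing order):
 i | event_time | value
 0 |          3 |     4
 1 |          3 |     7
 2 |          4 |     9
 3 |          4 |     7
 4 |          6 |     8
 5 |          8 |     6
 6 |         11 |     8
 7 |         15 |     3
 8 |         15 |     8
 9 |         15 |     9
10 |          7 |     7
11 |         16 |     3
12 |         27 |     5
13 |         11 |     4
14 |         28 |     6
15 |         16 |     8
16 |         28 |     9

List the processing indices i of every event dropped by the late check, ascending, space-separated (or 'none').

10 13 15

i=0 t=3 v=4: → [3,9); WM=3
i=1 t=3 v=7: → [3,9); WM=3
i=2 t=4 v=9: → [3,10); WM=4
i=3 t=4 v=7: → [3,10); WM=4
i=4 t=6 v=8: → [3,12); WM=6
i=5 t=8 v=6: → [3,14); WM=8
i=6 t=11 v=8: → [3,17); WM=11
i=7 t=15 v=3: → [3,21); WM=15
i=8 t=15 v=8: → [3,21); WM=15
i=9 t=15 v=9: → [3,21); WM=15
i=10 t=7 v=7: DROP (t<15-1); WM=15
i=11 t=16 v=3: → [3,22); WM=16
i=12 t=27 v=5: → [27,33); WM=27
i=13 t=11 v=4: DROP (t<27-1); WM=27
i=14 t=28 v=6: → [27,34); WM=28
i=15 t=16 v=8: DROP (t<28-1); WM=28
i=16 t=28 v=9: → [27,34); WM=28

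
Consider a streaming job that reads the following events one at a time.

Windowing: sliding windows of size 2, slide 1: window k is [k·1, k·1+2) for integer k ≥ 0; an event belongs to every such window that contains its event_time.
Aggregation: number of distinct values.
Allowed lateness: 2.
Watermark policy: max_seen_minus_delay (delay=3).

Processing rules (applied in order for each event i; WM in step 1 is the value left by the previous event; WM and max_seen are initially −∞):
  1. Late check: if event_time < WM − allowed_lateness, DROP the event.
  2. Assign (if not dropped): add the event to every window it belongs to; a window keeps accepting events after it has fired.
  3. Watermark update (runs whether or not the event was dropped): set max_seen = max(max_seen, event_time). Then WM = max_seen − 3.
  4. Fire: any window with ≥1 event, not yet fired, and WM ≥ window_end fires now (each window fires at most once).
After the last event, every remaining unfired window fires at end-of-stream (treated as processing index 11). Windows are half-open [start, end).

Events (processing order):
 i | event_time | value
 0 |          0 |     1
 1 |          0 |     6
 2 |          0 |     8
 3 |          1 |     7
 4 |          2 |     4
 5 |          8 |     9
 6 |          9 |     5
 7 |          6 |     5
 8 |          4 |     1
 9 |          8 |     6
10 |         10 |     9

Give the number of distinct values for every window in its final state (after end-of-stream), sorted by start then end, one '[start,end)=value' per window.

[0,2)=4 [1,3)=2 [2,4)=1 [3,5)=1 [4,6)=1 [5,7)=1 [6,8)=1 [7,9)=2 [8,10)=3 [9,11)=2 [10,12)=1

i=0 t=0 v=1: → [0,2); WM=-3
i=1 t=0 v=6: → [0,2); WM=-3
i=2 t=0 v=8: → [0,2); WM=-3
i=3 t=1 v=7: → [1,3),[0,2); WM=-2
i=4 t=2 v=4: → [2,4),[1,3); WM=-1
i=5 t=8 v=9: → [8,10),[7,9); WM=5; [0,2) fires=4 [1,3) fires=2 [2,4) fires=1
i=6 t=9 v=5: → [9,11),[8,10); WM=6
i=7 t=6 v=5: → [6,8),[5,7); WM=6
i=8 t=4 v=1: → [4,6),[3,5); WM=6; [3,5) fires=1 [4,6) fires=1
i=9 t=8 v=6: → [8,10),[7,9); WM=6
i=10 t=10 v=9: → [10,12),[9,11); WM=7; [5,7) fires=1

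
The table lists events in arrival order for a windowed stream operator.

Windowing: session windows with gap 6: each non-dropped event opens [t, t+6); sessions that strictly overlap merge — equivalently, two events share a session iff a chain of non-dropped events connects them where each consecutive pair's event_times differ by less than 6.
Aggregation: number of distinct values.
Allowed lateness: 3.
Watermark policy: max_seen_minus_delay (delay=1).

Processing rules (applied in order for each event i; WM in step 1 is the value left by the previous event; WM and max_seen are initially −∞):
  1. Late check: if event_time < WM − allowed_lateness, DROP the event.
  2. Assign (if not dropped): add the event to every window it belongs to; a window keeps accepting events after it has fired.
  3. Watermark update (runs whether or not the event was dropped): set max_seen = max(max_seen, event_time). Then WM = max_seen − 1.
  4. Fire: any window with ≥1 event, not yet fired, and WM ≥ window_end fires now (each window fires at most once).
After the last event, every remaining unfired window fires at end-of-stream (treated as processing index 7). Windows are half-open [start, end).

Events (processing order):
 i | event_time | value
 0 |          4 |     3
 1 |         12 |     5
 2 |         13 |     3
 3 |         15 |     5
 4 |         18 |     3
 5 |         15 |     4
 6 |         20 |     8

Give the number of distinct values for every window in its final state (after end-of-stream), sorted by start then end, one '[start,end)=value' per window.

i=0 t=4 v=3: → [4,10); WM=3
i=1 t=12 v=5: → [12,18); WM=11
i=2 t=13 v=3: → [12,19); WM=12
i=3 t=15 v=5: → [12,21); WM=14
i=4 t=18 v=3: → [12,24); WM=17
i=5 t=15 v=4: → [12,24); WM=17
i=6 t=20 v=8: → [12,26); WM=19

[4,10)=1 [12,26)=4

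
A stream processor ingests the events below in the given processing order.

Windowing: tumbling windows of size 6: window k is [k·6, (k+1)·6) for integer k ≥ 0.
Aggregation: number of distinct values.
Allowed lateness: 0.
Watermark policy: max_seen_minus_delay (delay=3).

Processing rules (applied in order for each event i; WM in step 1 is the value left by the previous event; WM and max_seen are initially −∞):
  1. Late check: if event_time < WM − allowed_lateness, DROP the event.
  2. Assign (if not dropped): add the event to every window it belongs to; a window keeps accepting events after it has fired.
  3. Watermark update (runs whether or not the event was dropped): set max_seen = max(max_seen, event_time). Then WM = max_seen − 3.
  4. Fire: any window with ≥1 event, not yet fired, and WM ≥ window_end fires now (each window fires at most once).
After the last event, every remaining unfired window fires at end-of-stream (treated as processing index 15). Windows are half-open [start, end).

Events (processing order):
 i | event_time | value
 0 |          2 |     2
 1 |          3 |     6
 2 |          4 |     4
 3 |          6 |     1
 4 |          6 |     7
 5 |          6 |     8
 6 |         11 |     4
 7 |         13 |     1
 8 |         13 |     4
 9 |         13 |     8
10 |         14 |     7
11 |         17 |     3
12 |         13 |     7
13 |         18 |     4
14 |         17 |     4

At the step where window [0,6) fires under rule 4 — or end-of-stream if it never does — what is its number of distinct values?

i=0 t=2 v=2: → [0,6); WM=-1
i=1 t=3 v=6: → [0,6); WM=0
i=2 t=4 v=4: → [0,6); WM=1
i=3 t=6 v=1: → [6,12); WM=3
i=4 t=6 v=7: → [6,12); WM=3
i=5 t=6 v=8: → [6,12); WM=3
i=6 t=11 v=4: → [6,12); WM=8; [0,6) fires=3
i=7 t=13 v=1: → [12,18); WM=10
i=8 t=13 v=4: → [12,18); WM=10
i=9 t=13 v=8: → [12,18); WM=10
i=10 t=14 v=7: → [12,18); WM=11
i=11 t=17 v=3: → [12,18); WM=14; [6,12) fires=4
i=12 t=13 v=7: DROP (t<14-0); WM=14
i=13 t=18 v=4: → [18,24); WM=15
i=14 t=17 v=4: → [12,18); WM=15

3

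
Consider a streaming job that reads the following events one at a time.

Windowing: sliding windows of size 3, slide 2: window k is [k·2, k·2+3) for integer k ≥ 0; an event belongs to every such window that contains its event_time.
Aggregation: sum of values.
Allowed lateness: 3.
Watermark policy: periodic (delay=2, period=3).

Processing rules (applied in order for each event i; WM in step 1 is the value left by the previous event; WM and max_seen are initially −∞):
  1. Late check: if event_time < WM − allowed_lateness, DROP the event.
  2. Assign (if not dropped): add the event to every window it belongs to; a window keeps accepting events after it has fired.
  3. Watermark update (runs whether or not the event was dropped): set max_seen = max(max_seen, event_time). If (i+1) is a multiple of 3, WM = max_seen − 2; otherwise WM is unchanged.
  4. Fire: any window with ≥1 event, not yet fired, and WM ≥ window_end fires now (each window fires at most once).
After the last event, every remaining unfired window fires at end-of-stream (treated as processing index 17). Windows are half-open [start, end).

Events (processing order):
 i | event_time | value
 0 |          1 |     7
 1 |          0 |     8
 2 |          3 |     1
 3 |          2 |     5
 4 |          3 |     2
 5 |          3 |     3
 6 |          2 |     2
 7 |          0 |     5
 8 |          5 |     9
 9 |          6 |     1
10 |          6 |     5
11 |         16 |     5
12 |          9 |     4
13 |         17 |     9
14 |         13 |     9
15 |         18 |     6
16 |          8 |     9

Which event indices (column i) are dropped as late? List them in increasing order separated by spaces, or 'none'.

i=0 t=1 v=7: → [0,3); WM=−∞
i=1 t=0 v=8: → [0,3); WM=−∞
i=2 t=3 v=1: → [2,5); WM=1
i=3 t=2 v=5: → [2,5),[0,3); WM=1
i=4 t=3 v=2: → [2,5); WM=1
i=5 t=3 v=3: → [2,5); WM=1
i=6 t=2 v=2: → [2,5),[0,3); WM=1
i=7 t=0 v=5: → [0,3); WM=1
i=8 t=5 v=9: → [4,7); WM=3; [0,3) fires=27
i=9 t=6 v=1: → [6,9),[4,7); WM=3
i=10 t=6 v=5: → [6,9),[4,7); WM=3
i=11 t=16 v=5: → [16,19),[14,17); WM=14; [2,5) fires=13 [4,7) fires=15 [6,9) fires=6
i=12 t=9 v=4: DROP (t<14-3); WM=14
i=13 t=17 v=9: → [16,19); WM=14
i=14 t=13 v=9: → [12,15); WM=15; [12,15) fires=9
i=15 t=18 v=6: → [18,21),[16,19); WM=15
i=16 t=8 v=9: DROP (t<15-3); WM=15

12 16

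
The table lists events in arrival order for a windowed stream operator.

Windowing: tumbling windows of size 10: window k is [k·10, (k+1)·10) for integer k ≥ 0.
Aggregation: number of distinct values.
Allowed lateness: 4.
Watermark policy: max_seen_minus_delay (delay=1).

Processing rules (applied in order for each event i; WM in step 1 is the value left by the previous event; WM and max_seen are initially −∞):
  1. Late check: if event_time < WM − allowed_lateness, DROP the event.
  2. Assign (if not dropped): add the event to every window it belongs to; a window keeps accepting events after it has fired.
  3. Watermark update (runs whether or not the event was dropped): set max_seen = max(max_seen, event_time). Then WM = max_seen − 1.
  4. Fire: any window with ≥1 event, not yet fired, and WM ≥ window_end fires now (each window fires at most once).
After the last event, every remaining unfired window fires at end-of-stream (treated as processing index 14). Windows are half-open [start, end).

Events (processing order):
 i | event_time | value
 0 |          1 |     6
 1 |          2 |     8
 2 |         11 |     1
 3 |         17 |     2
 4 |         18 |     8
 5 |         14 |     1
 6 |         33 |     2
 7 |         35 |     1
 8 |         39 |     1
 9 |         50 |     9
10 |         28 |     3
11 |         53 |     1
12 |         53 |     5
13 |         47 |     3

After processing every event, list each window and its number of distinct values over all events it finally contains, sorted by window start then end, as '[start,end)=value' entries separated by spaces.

i=0 t=1 v=6: → [0,10); WM=0
i=1 t=2 v=8: → [0,10); WM=1
i=2 t=11 v=1: → [10,20); WM=10; [0,10) fires=2
i=3 t=17 v=2: → [10,20); WM=16
i=4 t=18 v=8: → [10,20); WM=17
i=5 t=14 v=1: → [10,20); WM=17
i=6 t=33 v=2: → [30,40); WM=32; [10,20) fires=3
i=7 t=35 v=1: → [30,40); WM=34
i=8 t=39 v=1: → [30,40); WM=38
i=9 t=50 v=9: → [50,60); WM=49; [30,40) fires=2
i=10 t=28 v=3: DROP (t<49-4); WM=49
i=11 t=53 v=1: → [50,60); WM=52
i=12 t=53 v=5: → [50,60); WM=52
i=13 t=47 v=3: DROP (t<52-4); WM=52

[0,10)=2 [10,20)=3 [30,40)=2 [50,60)=3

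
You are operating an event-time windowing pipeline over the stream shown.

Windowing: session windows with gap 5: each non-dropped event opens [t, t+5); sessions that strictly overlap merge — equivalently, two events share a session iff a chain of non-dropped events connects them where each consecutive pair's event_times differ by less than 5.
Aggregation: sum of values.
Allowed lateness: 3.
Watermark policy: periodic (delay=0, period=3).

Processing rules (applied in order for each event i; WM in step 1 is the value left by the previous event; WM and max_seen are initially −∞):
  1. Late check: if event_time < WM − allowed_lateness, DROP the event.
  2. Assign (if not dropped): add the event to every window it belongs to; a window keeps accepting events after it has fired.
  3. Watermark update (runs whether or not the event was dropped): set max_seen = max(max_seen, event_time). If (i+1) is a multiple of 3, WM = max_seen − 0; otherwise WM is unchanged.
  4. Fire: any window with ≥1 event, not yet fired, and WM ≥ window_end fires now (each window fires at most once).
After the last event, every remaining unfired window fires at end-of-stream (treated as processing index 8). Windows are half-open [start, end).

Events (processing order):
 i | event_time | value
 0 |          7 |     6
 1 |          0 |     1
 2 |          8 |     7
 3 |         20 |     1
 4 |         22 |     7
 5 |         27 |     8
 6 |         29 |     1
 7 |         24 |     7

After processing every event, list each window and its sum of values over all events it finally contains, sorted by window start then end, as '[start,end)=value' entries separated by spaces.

[0,5)=1 [7,13)=13 [20,34)=24

i=0 t=7 v=6: → [7,12); WM=−∞
i=1 t=0 v=1: → [0,5); WM=−∞
i=2 t=8 v=7: → [7,13); WM=8
i=3 t=20 v=1: → [20,25); WM=8
i=4 t=22 v=7: → [20,27); WM=8
i=5 t=27 v=8: → [27,32); WM=27
i=6 t=29 v=1: → [27,34); WM=27
i=7 t=24 v=7: → [20,34); WM=27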